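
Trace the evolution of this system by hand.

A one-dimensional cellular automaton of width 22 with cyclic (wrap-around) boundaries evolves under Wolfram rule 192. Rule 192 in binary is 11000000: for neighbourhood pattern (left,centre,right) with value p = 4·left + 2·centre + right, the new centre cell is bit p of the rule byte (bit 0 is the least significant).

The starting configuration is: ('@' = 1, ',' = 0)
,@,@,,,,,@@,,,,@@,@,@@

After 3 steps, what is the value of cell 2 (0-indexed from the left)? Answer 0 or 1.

0

t=0: ,@,@,,,,,@@,,,,@@,@,@@
t=1: ,,,,,,,,,,@,,,,,@,,,,@
t=2: ,,,,,,,,,,,,,,,,,,,,,,
t=3: ,,,,,,,,,,,,,,,,,,,,,,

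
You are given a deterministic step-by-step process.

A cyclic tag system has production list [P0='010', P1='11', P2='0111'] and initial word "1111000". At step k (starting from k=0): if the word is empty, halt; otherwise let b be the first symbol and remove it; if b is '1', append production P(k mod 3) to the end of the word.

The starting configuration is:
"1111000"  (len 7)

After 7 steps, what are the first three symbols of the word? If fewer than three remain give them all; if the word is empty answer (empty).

010

t=0: "1111000"  (len 7)
t=1: "111000010"  (len 9)
t=2: "1100001011"  (len 10)
t=3: "1000010110111"  (len 13)
t=4: "000010110111010"  (len 15)
t=5: "00010110111010"  (len 14)
t=6: "0010110111010"  (len 13)
t=7: "010110111010"  (len 12)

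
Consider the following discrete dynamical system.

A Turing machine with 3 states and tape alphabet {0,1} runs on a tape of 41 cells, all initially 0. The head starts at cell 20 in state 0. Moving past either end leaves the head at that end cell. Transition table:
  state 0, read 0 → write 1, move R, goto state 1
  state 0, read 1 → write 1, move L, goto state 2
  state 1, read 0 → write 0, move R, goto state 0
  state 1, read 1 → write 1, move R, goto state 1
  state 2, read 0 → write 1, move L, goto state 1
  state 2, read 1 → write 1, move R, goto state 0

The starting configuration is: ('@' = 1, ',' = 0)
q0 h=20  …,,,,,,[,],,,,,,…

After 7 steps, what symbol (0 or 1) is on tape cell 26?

0) q0 h=20  …,,,,,,[,],,,,,,…
1) q1 h=21  …,,,,,@[,],,,,,,…
2) q0 h=22  …,,,,@,[,],,,,,,…
3) q1 h=23  …,,,@,@[,],,,,,,…
4) q0 h=24  …,,@,@,[,],,,,,,…
5) q1 h=25  …,@,@,@[,],,,,,,…
6) q0 h=26  …@,@,@,[,],,,,,,…
7) q1 h=27  …,@,@,@[,],,,,,,…

1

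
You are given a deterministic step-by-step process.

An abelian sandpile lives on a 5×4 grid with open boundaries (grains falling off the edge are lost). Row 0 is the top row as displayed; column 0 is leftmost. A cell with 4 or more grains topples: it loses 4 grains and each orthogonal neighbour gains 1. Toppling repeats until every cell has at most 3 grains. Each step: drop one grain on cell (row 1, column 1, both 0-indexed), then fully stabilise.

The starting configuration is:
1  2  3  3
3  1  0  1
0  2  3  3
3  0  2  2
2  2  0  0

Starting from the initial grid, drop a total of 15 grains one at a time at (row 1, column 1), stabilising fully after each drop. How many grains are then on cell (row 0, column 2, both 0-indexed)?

t=0: 1  2  3  3
3  1  0  1
0  2  3  3
3  0  2  2
2  2  0  0
t=1: 1  2  3  3
3  2  0  1
0  2  3  3
3  0  2  2
2  2  0  0
t=2: 1  2  3  3
3  3  0  1
0  2  3  3
3  0  2  2
2  2  0  0
t=3: 2  3  3  3
0  1  1  1
1  3  3  3
3  0  2  2
2  2  0  0
t=4: 2  3  3  3
0  2  1  1
1  3  3  3
3  0  2  2
2  2  0  0
t=5: 2  3  3  3
0  3  1  1
1  3  3  3
3  0  2  2
2  2  0  0
t=6: 3  1  2  1
1  3  1  0
2  1  2  1
3  1  3  3
2  2  0  0
t=7: 3  2  2  1
2  0  2  0
2  2  2  1
3  1  3  3
2  2  0  0
t=8: 3  2  2  1
2  1  2  0
2  2  2  1
3  1  3  3
2  2  0  0
t=9: 3  2  2  1
2  2  2  0
2  2  2  1
3  1  3  3
2  2  0  0
t=10: 3  2  2  1
2  3  2  0
2  2  2  1
3  1  3  3
2  2  0  0
t=11: 3  3  2  1
3  0  3  0
2  3  2  1
3  1  3  3
2  2  0  0
t=12: 3  3  2  1
3  1  3  0
2  3  2  1
3  1  3  3
2  2  0  0
t=13: 3  3  2  1
3  2  3  0
2  3  2  1
3  1  3  3
2  2  0  0
t=14: 3  3  2  1
3  3  3  0
2  3  2  1
3  1  3  3
2  2  0  0
t=15: 1  3  0  2
3  1  3  1
2  0  2  3
1  1  2  0
3  3  1  1

0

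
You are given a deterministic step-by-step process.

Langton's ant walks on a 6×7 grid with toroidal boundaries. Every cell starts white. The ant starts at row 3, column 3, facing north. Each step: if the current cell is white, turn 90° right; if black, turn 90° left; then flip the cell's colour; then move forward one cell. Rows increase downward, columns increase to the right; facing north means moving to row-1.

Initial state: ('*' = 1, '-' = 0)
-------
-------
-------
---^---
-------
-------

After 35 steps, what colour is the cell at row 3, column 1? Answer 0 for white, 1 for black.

1

gen 0: -------
-------
-------
---^---
-------
-------
gen 1: -------
-------
-------
---*>--
-------
-------
gen 2: -------
-------
-------
---**--
----v--
-------
gen 3: -------
-------
-------
---**--
---<*--
-------
gen 4: -------
-------
-------
---^*--
---**--
-------
gen 5: -------
-------
-------
--<-*--
---**--
-------
gen 6: -------
-------
--^----
--*-*--
---**--
-------
gen 7: -------
-------
--*>---
--*-*--
---**--
-------
gen 8: -------
-------
--**---
--*v*--
---**--
-------
gen 9: -------
-------
--**---
--<**--
---**--
-------
gen 10: -------
-------
--**---
---**--
--v**--
-------
gen 11: -------
-------
--**---
---**--
-<***--
-------
gen 12: -------
-------
--**---
-^-**--
-****--
-------
gen 13: -------
-------
--**---
-*>**--
-****--
-------
gen 14: -------
-------
--**---
-****--
-*v**--
-------
gen 15: -------
-------
--**---
-****--
-*->*--
-------
gen 16: -------
-------
--**---
-**^*--
-*--*--
-------
gen 17: -------
-------
--**---
-*<-*--
-*--*--
-------
gen 18: -------
-------
--**---
-*--*--
-*v-*--
-------
gen 19: -------
-------
--**---
-*--*--
-<*-*--
-------
gen 20: -------
-------
--**---
-*--*--
--*-*--
-v-----
gen 21: -------
-------
--**---
-*--*--
--*-*--
<*-----
gen 22: -------
-------
--**---
-*--*--
^-*-*--
**-----
gen 23: -------
-------
--**---
-*--*--
*>*-*--
**-----
gen 24: -------
-------
--**---
-*--*--
***-*--
*v-----
gen 25: -------
-------
--**---
-*--*--
***-*--
*->----
gen 26: --v----
-------
--**---
-*--*--
***-*--
*-*----
gen 27: -<*----
-------
--**---
-*--*--
***-*--
*-*----
gen 28: -**----
-------
--**---
-*--*--
***-*--
*^*----
gen 29: -**----
-------
--**---
-*--*--
***-*--
**>----
gen 30: -**----
-------
--**---
-*--*--
**^-*--
**-----
gen 31: -**----
-------
--**---
-*--*--
*<--*--
**-----
gen 32: -**----
-------
--**---
-*--*--
*---*--
*v-----
gen 33: -**----
-------
--**---
-*--*--
*---*--
*->----
gen 34: -*v----
-------
--**---
-*--*--
*---*--
*-*----
gen 35: -*->---
-------
--**---
-*--*--
*---*--
*-*----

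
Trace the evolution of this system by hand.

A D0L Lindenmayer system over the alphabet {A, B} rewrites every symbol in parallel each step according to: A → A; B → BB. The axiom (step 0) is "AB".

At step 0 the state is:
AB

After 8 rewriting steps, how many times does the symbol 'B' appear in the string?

256

gen 0: AB
gen 1: ABB
gen 2: ABBBB
gen 3: ABBBBBBBB
gen 4: ABBBBBBBBBBBBBBBB
gen 5: ABBBBBBBBBBBBBBBBBBBBBBBBBBBBBBBB
gen 6: ABBBBBBBBBBBBBBBBBBBBBBBBBBBBBBBBBBBBBBBBBBBBBBBBBBBBBBBBBBBBBBBB
gen 7: ABBBBBBBBBBBBBBBBBBBBBBBBBBBBBBBBBBBBBBBBBBBBBBBBBBBBBBBBB…BBBBBBBBBBBBBBBBBBBBBBBBBBBBBBBBBBBBBBBBBBBBBBBBBBBBBBBBBB  (len 129)
gen 8: ABBBBBBBBBBBBBBBBBBBBBBBBBBBBBBBBBBBBBBBBBBBBBBBBBBBBBBBBB…BBBBBBBBBBBBBBBBBBBBBBBBBBBBBBBBBBBBBBBBBBBBBBBBBBBBBBBBBB  (len 257)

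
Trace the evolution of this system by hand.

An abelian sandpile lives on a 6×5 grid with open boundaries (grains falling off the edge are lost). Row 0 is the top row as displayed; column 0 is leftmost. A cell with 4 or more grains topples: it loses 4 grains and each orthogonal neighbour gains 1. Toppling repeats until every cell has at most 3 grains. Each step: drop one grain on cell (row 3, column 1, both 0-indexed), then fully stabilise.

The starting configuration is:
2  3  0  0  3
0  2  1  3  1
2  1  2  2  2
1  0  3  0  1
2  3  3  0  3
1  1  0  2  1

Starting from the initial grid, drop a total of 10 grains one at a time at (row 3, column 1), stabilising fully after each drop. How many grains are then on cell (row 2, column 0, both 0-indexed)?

0

gen 0: 2  3  0  0  3
0  2  1  3  1
2  1  2  2  2
1  0  3  0  1
2  3  3  0  3
1  1  0  2  1
gen 1: 2  3  0  0  3
0  2  1  3  1
2  1  2  2  2
1  1  3  0  1
2  3  3  0  3
1  1  0  2  1
gen 2: 2  3  0  0  3
0  2  1  3  1
2  1  2  2  2
1  2  3  0  1
2  3  3  0  3
1  1  0  2  1
gen 3: 2  3  0  0  3
0  2  1  3  1
2  1  2  2  2
1  3  3  0  1
2  3  3  0  3
1  1  0  2  1
gen 4: 2  3  0  0  3
0  2  1  3  1
2  2  3  2  2
2  2  1  1  1
3  1  1  1  3
1  2  1  2  1
gen 5: 2  3  0  0  3
0  2  1  3  1
2  2  3  2  2
2  3  1  1  1
3  1  1  1  3
1  2  1  2  1
gen 6: 2  3  0  0  3
0  2  1  3  1
2  3  3  2  2
3  0  2  1  1
3  2  1  1  3
1  2  1  2  1
gen 7: 2  3  0  0  3
0  2  1  3  1
2  3  3  2  2
3  1  2  1  1
3  2  1  1  3
1  2  1  2  1
gen 8: 2  3  0  0  3
0  2  1  3  1
2  3  3  2  2
3  2  2  1  1
3  2  1  1  3
1  2  1  2  1
gen 9: 2  3  0  0  3
0  2  1  3  1
2  3  3  2  2
3  3  2  1  1
3  2  1  1  3
1  2  1  2  1
gen 10: 2  3  0  0  3
1  3  2  3  1
0  3  1  3  2
3  0  1  2  1
1  1  3  1  3
2  3  1  2  1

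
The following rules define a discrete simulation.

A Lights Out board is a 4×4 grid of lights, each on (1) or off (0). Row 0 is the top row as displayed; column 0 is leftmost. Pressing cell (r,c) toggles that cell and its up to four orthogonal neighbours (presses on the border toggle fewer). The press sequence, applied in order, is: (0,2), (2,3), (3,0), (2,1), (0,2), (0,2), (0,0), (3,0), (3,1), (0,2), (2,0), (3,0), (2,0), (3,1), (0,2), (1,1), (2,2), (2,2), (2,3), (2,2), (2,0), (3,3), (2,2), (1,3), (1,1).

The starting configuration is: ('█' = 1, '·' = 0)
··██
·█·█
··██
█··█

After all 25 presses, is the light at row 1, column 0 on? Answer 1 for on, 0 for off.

0

0) ··██
·█·█
··██
█··█
1) ·█··
·███
··██
█··█
2) ·█··
·██·
····
█···
3) ·█··
·██·
█···
·█··
4) ·█··
··█·
·██·
····
5) ··██
····
·██·
····
6) ·█··
··█·
·██·
····
7) █···
█·█·
·██·
····
8) █···
█·█·
███·
██··
9) █···
█·█·
█·█·
··█·
10) ████
█···
█·█·
··█·
11) ████
····
·██·
█·█·
12) ████
····
███·
·██·
13) ████
█···
··█·
███·
14) ████
█···
·██·
····
15) █···
█·█·
·██·
····
16) ██··
·█··
··█·
····
17) ██··
·██·
·█·█
··█·
18) ██··
·█··
··█·
····
19) ██··
·█·█
···█
···█
20) ██··
·███
·██·
··██
21) ██··
████
█·█·
█·██
22) ██··
████
█·██
█···
23) ██··
██·█
██··
█·█·
24) ██·█
███·
██·█
█·█·
25) █··█
····
█··█
█·█·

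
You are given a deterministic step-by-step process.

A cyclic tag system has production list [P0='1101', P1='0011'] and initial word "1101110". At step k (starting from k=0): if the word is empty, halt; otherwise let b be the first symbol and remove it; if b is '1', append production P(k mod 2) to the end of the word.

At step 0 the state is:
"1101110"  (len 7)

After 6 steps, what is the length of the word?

k=0  "1101110"  (len 7)
k=1  "1011101101"  (len 10)
k=2  "0111011010011"  (len 13)
k=3  "111011010011"  (len 12)
k=4  "110110100110011"  (len 15)
k=5  "101101001100111101"  (len 18)
k=6  "011010011001111010011"  (len 21)

21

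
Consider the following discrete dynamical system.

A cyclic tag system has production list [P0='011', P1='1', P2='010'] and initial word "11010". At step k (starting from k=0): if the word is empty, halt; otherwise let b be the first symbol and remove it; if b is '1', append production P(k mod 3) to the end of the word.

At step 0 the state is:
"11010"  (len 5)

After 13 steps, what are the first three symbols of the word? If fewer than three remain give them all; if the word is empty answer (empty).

111

t=0: "11010"  (len 5)
t=1: "1010011"  (len 7)
t=2: "0100111"  (len 7)
t=3: "100111"  (len 6)
t=4: "00111011"  (len 8)
t=5: "0111011"  (len 7)
t=6: "111011"  (len 6)
t=7: "11011011"  (len 8)
t=8: "10110111"  (len 8)
t=9: "0110111010"  (len 10)
t=10: "110111010"  (len 9)
t=11: "101110101"  (len 9)
t=12: "01110101010"  (len 11)
t=13: "1110101010"  (len 10)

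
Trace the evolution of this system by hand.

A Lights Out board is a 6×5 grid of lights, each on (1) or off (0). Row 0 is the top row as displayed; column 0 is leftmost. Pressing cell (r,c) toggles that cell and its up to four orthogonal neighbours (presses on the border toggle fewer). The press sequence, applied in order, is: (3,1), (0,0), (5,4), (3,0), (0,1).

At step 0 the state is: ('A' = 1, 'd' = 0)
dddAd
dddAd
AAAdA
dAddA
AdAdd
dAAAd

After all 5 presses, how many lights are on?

16

t=0: dddAd
dddAd
AAAdA
dAddA
AdAdd
dAAAd
t=1: dddAd
dddAd
AdAdA
AdAdA
AAAdd
dAAAd
t=2: AAdAd
AddAd
AdAdA
AdAdA
AAAdd
dAAAd
t=3: AAdAd
AddAd
AdAdA
AdAdA
AAAdA
dAAdA
t=4: AAdAd
AddAd
ddAdA
dAAdA
dAAdA
dAAdA
t=5: ddAAd
AAdAd
ddAdA
dAAdA
dAAdA
dAAdA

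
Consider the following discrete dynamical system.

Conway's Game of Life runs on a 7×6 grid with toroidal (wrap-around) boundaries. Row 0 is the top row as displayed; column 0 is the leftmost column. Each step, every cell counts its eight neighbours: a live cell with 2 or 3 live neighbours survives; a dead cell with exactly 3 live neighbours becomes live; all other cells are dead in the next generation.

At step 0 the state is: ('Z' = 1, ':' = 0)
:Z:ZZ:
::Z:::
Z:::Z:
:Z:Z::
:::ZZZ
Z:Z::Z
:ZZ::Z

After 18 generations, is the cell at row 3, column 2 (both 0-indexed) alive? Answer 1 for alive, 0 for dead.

1

0) :Z:ZZ:
::Z:::
Z:::Z:
:Z:Z::
:::ZZZ
Z:Z::Z
:ZZ::Z
1) ZZ:ZZ:
:ZZ:ZZ
:ZZZ::
Z:ZZ::
:Z:Z:Z
::Z:::
:::::Z
2) :Z:Z::
:::::Z
:::::Z
Z:::::
ZZ:ZZ:
Z:Z:Z:
ZZZZZZ
3) :Z:Z::
Z:::Z:
Z::::Z
ZZ::Z:
Z:ZZZ:
::::::
::::::
4) ::::::
ZZ::Z:
::::Z:
::Z:Z:
Z:ZZZ:
:::Z::
::::::
5) ::::::
:::::Z
:Z::Z:
:ZZ:Z:
:ZZ:ZZ
::ZZZ:
::::::
6) ::::::
::::::
ZZZZZZ
::::Z:
Z::::Z
:ZZ:ZZ
:::Z::
7) ::::::
ZZZZZZ
ZZZZZZ
::Z:::
ZZ:Z::
:ZZZZZ
::ZZZ:
8) Z:::::
::::::
::::::
::::::
Z::::Z
:::::Z
:Z:::Z
9) Z:::::
::::::
::::::
::::::
Z::::Z
::::ZZ
:::::Z
10) ::::::
::::::
::::::
::::::
Z:::ZZ
::::Z:
Z:::ZZ
11) :::::Z
::::::
::::::
:::::Z
::::ZZ
:::Z::
::::ZZ
12) ::::ZZ
::::::
::::::
::::ZZ
::::ZZ
:::Z::
::::ZZ
13) ::::ZZ
::::::
::::::
::::ZZ
:::Z:Z
:::Z::
:::Z:Z
14) ::::ZZ
::::::
::::::
::::ZZ
:::Z:Z
::ZZ::
:::Z:Z
15) ::::ZZ
::::::
::::::
::::ZZ
::ZZ:Z
::ZZ::
::ZZ:Z
16) :::ZZZ
::::::
::::::
:::ZZZ
::Z::Z
:Z::::
::Z::Z
17) :::ZZZ
::::Z:
::::Z:
:::ZZZ
Z:ZZ:Z
ZZZ:::
Z:ZZ:Z
18) Z:Z:::
::::::
::::::
Z:Z:::
::::::
::::::
::::::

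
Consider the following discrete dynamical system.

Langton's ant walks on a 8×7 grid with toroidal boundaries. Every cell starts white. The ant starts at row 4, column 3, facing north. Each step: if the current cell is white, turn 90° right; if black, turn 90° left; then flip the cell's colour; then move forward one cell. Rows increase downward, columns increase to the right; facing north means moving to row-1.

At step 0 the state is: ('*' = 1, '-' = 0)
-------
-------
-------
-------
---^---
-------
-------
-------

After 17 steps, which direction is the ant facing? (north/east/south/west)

step 0: -------
-------
-------
-------
---^---
-------
-------
-------
step 1: -------
-------
-------
-------
---*>--
-------
-------
-------
step 2: -------
-------
-------
-------
---**--
----v--
-------
-------
step 3: -------
-------
-------
-------
---**--
---<*--
-------
-------
step 4: -------
-------
-------
-------
---^*--
---**--
-------
-------
step 5: -------
-------
-------
-------
--<-*--
---**--
-------
-------
step 6: -------
-------
-------
--^----
--*-*--
---**--
-------
-------
step 7: -------
-------
-------
--*>---
--*-*--
---**--
-------
-------
step 8: -------
-------
-------
--**---
--*v*--
---**--
-------
-------
step 9: -------
-------
-------
--**---
--<**--
---**--
-------
-------
step 10: -------
-------
-------
--**---
---**--
--v**--
-------
-------
step 11: -------
-------
-------
--**---
---**--
-<***--
-------
-------
step 12: -------
-------
-------
--**---
-^-**--
-****--
-------
-------
step 13: -------
-------
-------
--**---
-*>**--
-****--
-------
-------
step 14: -------
-------
-------
--**---
-****--
-*v**--
-------
-------
step 15: -------
-------
-------
--**---
-****--
-*->*--
-------
-------
step 16: -------
-------
-------
--**---
-**^*--
-*--*--
-------
-------
step 17: -------
-------
-------
--**---
-*<-*--
-*--*--
-------
-------

west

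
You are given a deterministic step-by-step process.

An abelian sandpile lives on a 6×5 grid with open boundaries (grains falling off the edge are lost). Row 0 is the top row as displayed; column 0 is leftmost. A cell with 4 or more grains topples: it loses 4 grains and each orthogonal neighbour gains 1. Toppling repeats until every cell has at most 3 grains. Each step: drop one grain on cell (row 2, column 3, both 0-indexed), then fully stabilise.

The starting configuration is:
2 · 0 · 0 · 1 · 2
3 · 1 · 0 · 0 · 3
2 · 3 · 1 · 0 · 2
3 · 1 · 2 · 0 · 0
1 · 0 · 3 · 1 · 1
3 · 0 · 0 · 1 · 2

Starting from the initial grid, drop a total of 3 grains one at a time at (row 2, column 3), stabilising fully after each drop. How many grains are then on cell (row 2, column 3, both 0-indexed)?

gen 0: 2 · 0 · 0 · 1 · 2
3 · 1 · 0 · 0 · 3
2 · 3 · 1 · 0 · 2
3 · 1 · 2 · 0 · 0
1 · 0 · 3 · 1 · 1
3 · 0 · 0 · 1 · 2
gen 1: 2 · 0 · 0 · 1 · 2
3 · 1 · 0 · 0 · 3
2 · 3 · 1 · 1 · 2
3 · 1 · 2 · 0 · 0
1 · 0 · 3 · 1 · 1
3 · 0 · 0 · 1 · 2
gen 2: 2 · 0 · 0 · 1 · 2
3 · 1 · 0 · 0 · 3
2 · 3 · 1 · 2 · 2
3 · 1 · 2 · 0 · 0
1 · 0 · 3 · 1 · 1
3 · 0 · 0 · 1 · 2
gen 3: 2 · 0 · 0 · 1 · 2
3 · 1 · 0 · 0 · 3
2 · 3 · 1 · 3 · 2
3 · 1 · 2 · 0 · 0
1 · 0 · 3 · 1 · 1
3 · 0 · 0 · 1 · 2

3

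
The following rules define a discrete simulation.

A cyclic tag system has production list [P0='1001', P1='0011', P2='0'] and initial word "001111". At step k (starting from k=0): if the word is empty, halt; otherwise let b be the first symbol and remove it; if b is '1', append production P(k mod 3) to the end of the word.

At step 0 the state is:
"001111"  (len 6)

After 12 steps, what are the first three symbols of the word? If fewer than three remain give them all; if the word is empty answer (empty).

t=0: "001111"  (len 6)
t=1: "01111"  (len 5)
t=2: "1111"  (len 4)
t=3: "1110"  (len 4)
t=4: "1101001"  (len 7)
t=5: "1010010011"  (len 10)
t=6: "0100100110"  (len 10)
t=7: "100100110"  (len 9)
t=8: "001001100011"  (len 12)
t=9: "01001100011"  (len 11)
t=10: "1001100011"  (len 10)
t=11: "0011000110011"  (len 13)
t=12: "011000110011"  (len 12)

011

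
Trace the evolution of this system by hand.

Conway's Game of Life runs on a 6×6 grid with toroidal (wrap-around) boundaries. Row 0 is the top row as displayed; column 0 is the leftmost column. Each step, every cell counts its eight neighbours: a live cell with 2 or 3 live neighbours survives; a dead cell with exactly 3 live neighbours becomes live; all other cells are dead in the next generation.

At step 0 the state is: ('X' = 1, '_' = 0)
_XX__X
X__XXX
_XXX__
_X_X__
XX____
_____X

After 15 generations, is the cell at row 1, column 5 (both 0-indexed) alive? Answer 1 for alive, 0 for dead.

0

t=0: _XX__X
X__XXX
_XXX__
_X_X__
XX____
_____X
t=1: _XXX__
_____X
_X___X
___X__
XXX___
__X__X
t=2: XXXXX_
_X__X_
X___X_
______
XXXX__
______
t=3: XXXXXX
____X_
_____X
X_XX_X
_XX___
____XX
t=4: XXX___
_XX___
X__X_X
X_XXXX
_XX___
______
t=5: X_X___
___X_X
______
______
XXX_XX
X_____
t=6: XX___X
______
______
XX___X
XX___X
__XX__
t=7: XXX___
X_____
X_____
_X___X
____XX
__X_X_
t=8: X_XX_X
X____X
XX___X
____XX
X__XXX
X_X_X_
t=9: __XX__
__X___
_X____
_X_X__
XX____
__X___
t=10: _XXX__
_XXX__
_X____
_X____
XX____
__XX__
t=11: ____X_
X__X__
XX____
_XX___
XX____
X__X__
t=12: ___XXX
XX___X
X_____
__X___
X_____
XX___X
t=13: __X___
_X____
X____X
_X____
X____X
_X____
t=14: _XX___
XX____
XX____
_X____
XX____
XX____
t=15: __X___
______
__X___
__X___
__X___
______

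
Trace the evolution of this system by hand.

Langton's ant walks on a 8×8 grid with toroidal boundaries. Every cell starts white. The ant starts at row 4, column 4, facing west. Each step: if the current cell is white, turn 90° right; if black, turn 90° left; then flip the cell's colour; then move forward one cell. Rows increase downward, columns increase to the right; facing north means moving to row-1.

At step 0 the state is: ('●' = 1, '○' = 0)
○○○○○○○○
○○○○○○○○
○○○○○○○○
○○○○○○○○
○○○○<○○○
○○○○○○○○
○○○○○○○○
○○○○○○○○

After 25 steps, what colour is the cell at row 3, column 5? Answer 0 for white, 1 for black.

step 0: ○○○○○○○○
○○○○○○○○
○○○○○○○○
○○○○○○○○
○○○○<○○○
○○○○○○○○
○○○○○○○○
○○○○○○○○
step 1: ○○○○○○○○
○○○○○○○○
○○○○○○○○
○○○○^○○○
○○○○●○○○
○○○○○○○○
○○○○○○○○
○○○○○○○○
step 2: ○○○○○○○○
○○○○○○○○
○○○○○○○○
○○○○●>○○
○○○○●○○○
○○○○○○○○
○○○○○○○○
○○○○○○○○
step 3: ○○○○○○○○
○○○○○○○○
○○○○○○○○
○○○○●●○○
○○○○●v○○
○○○○○○○○
○○○○○○○○
○○○○○○○○
step 4: ○○○○○○○○
○○○○○○○○
○○○○○○○○
○○○○●●○○
○○○○<●○○
○○○○○○○○
○○○○○○○○
○○○○○○○○
step 5: ○○○○○○○○
○○○○○○○○
○○○○○○○○
○○○○●●○○
○○○○○●○○
○○○○v○○○
○○○○○○○○
○○○○○○○○
step 6: ○○○○○○○○
○○○○○○○○
○○○○○○○○
○○○○●●○○
○○○○○●○○
○○○<●○○○
○○○○○○○○
○○○○○○○○
step 7: ○○○○○○○○
○○○○○○○○
○○○○○○○○
○○○○●●○○
○○○^○●○○
○○○●●○○○
○○○○○○○○
○○○○○○○○
step 8: ○○○○○○○○
○○○○○○○○
○○○○○○○○
○○○○●●○○
○○○●>●○○
○○○●●○○○
○○○○○○○○
○○○○○○○○
step 9: ○○○○○○○○
○○○○○○○○
○○○○○○○○
○○○○●●○○
○○○●●●○○
○○○●v○○○
○○○○○○○○
○○○○○○○○
step 10: ○○○○○○○○
○○○○○○○○
○○○○○○○○
○○○○●●○○
○○○●●●○○
○○○●○>○○
○○○○○○○○
○○○○○○○○
step 11: ○○○○○○○○
○○○○○○○○
○○○○○○○○
○○○○●●○○
○○○●●●○○
○○○●○●○○
○○○○○v○○
○○○○○○○○
step 12: ○○○○○○○○
○○○○○○○○
○○○○○○○○
○○○○●●○○
○○○●●●○○
○○○●○●○○
○○○○<●○○
○○○○○○○○
step 13: ○○○○○○○○
○○○○○○○○
○○○○○○○○
○○○○●●○○
○○○●●●○○
○○○●^●○○
○○○○●●○○
○○○○○○○○
step 14: ○○○○○○○○
○○○○○○○○
○○○○○○○○
○○○○●●○○
○○○●●●○○
○○○●●>○○
○○○○●●○○
○○○○○○○○
step 15: ○○○○○○○○
○○○○○○○○
○○○○○○○○
○○○○●●○○
○○○●●^○○
○○○●●○○○
○○○○●●○○
○○○○○○○○
step 16: ○○○○○○○○
○○○○○○○○
○○○○○○○○
○○○○●●○○
○○○●<○○○
○○○●●○○○
○○○○●●○○
○○○○○○○○
step 17: ○○○○○○○○
○○○○○○○○
○○○○○○○○
○○○○●●○○
○○○●○○○○
○○○●v○○○
○○○○●●○○
○○○○○○○○
step 18: ○○○○○○○○
○○○○○○○○
○○○○○○○○
○○○○●●○○
○○○●○○○○
○○○●○>○○
○○○○●●○○
○○○○○○○○
step 19: ○○○○○○○○
○○○○○○○○
○○○○○○○○
○○○○●●○○
○○○●○○○○
○○○●○●○○
○○○○●v○○
○○○○○○○○
step 20: ○○○○○○○○
○○○○○○○○
○○○○○○○○
○○○○●●○○
○○○●○○○○
○○○●○●○○
○○○○●○>○
○○○○○○○○
step 21: ○○○○○○○○
○○○○○○○○
○○○○○○○○
○○○○●●○○
○○○●○○○○
○○○●○●○○
○○○○●○●○
○○○○○○v○
step 22: ○○○○○○○○
○○○○○○○○
○○○○○○○○
○○○○●●○○
○○○●○○○○
○○○●○●○○
○○○○●○●○
○○○○○<●○
step 23: ○○○○○○○○
○○○○○○○○
○○○○○○○○
○○○○●●○○
○○○●○○○○
○○○●○●○○
○○○○●^●○
○○○○○●●○
step 24: ○○○○○○○○
○○○○○○○○
○○○○○○○○
○○○○●●○○
○○○●○○○○
○○○●○●○○
○○○○●●>○
○○○○○●●○
step 25: ○○○○○○○○
○○○○○○○○
○○○○○○○○
○○○○●●○○
○○○●○○○○
○○○●○●^○
○○○○●●○○
○○○○○●●○

1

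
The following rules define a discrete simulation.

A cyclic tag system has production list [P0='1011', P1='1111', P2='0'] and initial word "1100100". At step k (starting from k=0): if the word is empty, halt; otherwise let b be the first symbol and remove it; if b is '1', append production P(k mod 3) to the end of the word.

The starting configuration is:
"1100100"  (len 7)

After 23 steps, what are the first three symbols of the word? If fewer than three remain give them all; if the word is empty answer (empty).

step 0: "1100100"  (len 7)
step 1: "1001001011"  (len 10)
step 2: "0010010111111"  (len 13)
step 3: "010010111111"  (len 12)
step 4: "10010111111"  (len 11)
step 5: "00101111111111"  (len 14)
step 6: "0101111111111"  (len 13)
step 7: "101111111111"  (len 12)
step 8: "011111111111111"  (len 15)
step 9: "11111111111111"  (len 14)
step 10: "11111111111111011"  (len 17)
step 11: "11111111111110111111"  (len 20)
step 12: "11111111111101111110"  (len 20)
step 13: "11111111111011111101011"  (len 23)
step 14: "11111111110111111010111111"  (len 26)
step 15: "11111111101111110101111110"  (len 26)
step 16: "11111111011111101011111101011"  (len 29)
step 17: "11111110111111010111111010111111"  (len 32)
step 18: "11111101111110101111110101111110"  (len 32)
step 19: "11111011111101011111101011111101011"  (len 35)
step 20: "11110111111010111111010111111010111111"  (len 38)
step 21: "11101111110101111110101111110101111110"  (len 38)
step 22: "11011111101011111101011111101011111101011"  (len 41)
step 23: "10111111010111111010111111010111111010111111"  (len 44)

101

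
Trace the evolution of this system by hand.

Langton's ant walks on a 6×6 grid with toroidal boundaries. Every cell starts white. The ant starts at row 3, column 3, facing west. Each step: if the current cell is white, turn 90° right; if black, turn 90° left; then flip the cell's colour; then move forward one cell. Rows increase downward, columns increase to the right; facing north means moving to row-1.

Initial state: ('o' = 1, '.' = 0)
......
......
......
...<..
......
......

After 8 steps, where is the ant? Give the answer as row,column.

t=0: ......
......
......
...<..
......
......
t=1: ......
......
...^..
...o..
......
......
t=2: ......
......
...o>.
...o..
......
......
t=3: ......
......
...oo.
...ov.
......
......
t=4: ......
......
...oo.
...<o.
......
......
t=5: ......
......
...oo.
....o.
...v..
......
t=6: ......
......
...oo.
....o.
..<o..
......
t=7: ......
......
...oo.
..^.o.
..oo..
......
t=8: ......
......
...oo.
..o>o.
..oo..
......

3,3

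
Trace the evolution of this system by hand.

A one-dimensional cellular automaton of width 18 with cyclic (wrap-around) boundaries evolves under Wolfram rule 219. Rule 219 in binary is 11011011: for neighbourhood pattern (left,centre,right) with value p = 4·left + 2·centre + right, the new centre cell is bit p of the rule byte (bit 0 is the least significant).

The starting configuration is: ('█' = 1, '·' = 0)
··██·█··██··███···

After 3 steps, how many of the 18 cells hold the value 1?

18

gen 0: ··██·█··██··███···
gen 1: ████··████████████
gen 2: ██████████████████
gen 3: ██████████████████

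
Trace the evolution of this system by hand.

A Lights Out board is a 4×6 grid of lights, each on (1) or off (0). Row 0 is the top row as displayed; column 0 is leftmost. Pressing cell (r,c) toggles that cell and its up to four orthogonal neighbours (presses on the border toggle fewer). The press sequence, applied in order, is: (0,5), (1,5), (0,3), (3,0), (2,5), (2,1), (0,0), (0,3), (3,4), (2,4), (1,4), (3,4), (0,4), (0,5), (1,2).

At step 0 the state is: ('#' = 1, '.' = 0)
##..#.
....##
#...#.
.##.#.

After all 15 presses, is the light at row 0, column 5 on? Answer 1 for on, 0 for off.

k=0  ##..#.
....##
#...#.
.##.#.
k=1  ##...#
....#.
#...#.
.##.#.
k=2  ##....
.....#
#...##
.##.#.
k=3  #####.
...#.#
#...##
.##.#.
k=4  #####.
...#.#
....##
#.#.#.
k=5  #####.
...#..
......
#.#.##
k=6  #####.
.#.#..
###...
###.##
k=7  ..###.
##.#..
###...
###.##
k=8  ......
##....
###...
###.##
k=9  ......
##....
###.#.
####..
k=10  ......
##..#.
####.#
#####.
k=11  ....#.
##.#.#
######
#####.
k=12  ....#.
##.#.#
####.#
###..#
k=13  ...#.#
##.###
####.#
###..#
k=14  ...##.
##.##.
####.#
###..#
k=15  ..###.
#.#.#.
##.#.#
###..#

0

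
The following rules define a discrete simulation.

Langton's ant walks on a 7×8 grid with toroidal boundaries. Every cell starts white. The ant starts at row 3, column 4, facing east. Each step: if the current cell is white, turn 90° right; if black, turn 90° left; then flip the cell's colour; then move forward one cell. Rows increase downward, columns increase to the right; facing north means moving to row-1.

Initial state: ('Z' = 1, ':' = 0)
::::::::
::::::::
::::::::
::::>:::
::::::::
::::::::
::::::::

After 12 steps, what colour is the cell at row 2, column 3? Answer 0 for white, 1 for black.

0) ::::::::
::::::::
::::::::
::::>:::
::::::::
::::::::
::::::::
1) ::::::::
::::::::
::::::::
::::Z:::
::::v:::
::::::::
::::::::
2) ::::::::
::::::::
::::::::
::::Z:::
:::<Z:::
::::::::
::::::::
3) ::::::::
::::::::
::::::::
:::^Z:::
:::ZZ:::
::::::::
::::::::
4) ::::::::
::::::::
::::::::
:::Z>:::
:::ZZ:::
::::::::
::::::::
5) ::::::::
::::::::
::::^:::
:::Z::::
:::ZZ:::
::::::::
::::::::
6) ::::::::
::::::::
::::Z>::
:::Z::::
:::ZZ:::
::::::::
::::::::
7) ::::::::
::::::::
::::ZZ::
:::Z:v::
:::ZZ:::
::::::::
::::::::
8) ::::::::
::::::::
::::ZZ::
:::Z<Z::
:::ZZ:::
::::::::
::::::::
9) ::::::::
::::::::
::::^Z::
:::ZZZ::
:::ZZ:::
::::::::
::::::::
10) ::::::::
::::::::
:::<:Z::
:::ZZZ::
:::ZZ:::
::::::::
::::::::
11) ::::::::
:::^::::
:::Z:Z::
:::ZZZ::
:::ZZ:::
::::::::
::::::::
12) ::::::::
:::Z>:::
:::Z:Z::
:::ZZZ::
:::ZZ:::
::::::::
::::::::

1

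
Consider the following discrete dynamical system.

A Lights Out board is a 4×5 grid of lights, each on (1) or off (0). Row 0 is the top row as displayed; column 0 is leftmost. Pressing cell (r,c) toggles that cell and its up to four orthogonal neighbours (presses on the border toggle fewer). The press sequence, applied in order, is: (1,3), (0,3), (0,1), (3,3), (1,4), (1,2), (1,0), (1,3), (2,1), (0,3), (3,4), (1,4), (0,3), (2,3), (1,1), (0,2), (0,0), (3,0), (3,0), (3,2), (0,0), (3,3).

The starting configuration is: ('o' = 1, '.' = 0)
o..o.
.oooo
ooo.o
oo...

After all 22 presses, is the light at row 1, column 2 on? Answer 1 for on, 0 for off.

0) o..o.
.oooo
ooo.o
oo...
1) o....
.o...
ooooo
oo...
2) o.ooo
.o.o.
ooooo
oo...
3) .o.oo
...o.
ooooo
oo...
4) .o.oo
...o.
ooo.o
ooooo
5) .o.o.
....o
ooo..
ooooo
6) .ooo.
.oooo
oo...
ooooo
7) oooo.
o.ooo
.o...
ooooo
8) ooo..
o....
.o.o.
ooooo
9) ooo..
oo...
o.oo.
o.ooo
10) oo.oo
oo.o.
o.oo.
o.ooo
11) oo.oo
oo.o.
o.ooo
o.o..
12) oo.o.
oo..o
o.oo.
o.o..
13) ooo.o
oo.oo
o.oo.
o.o..
14) ooo.o
oo..o
o...o
o.oo.
15) o.o.o
..o.o
oo..o
o.oo.
16) oo.oo
....o
oo..o
o.oo.
17) ...oo
o...o
oo..o
o.oo.
18) ...oo
o...o
.o..o
.ooo.
19) ...oo
o...o
oo..o
o.oo.
20) ...oo
o...o
ooo.o
oo...
21) oo.oo
....o
ooo.o
oo...
22) oo.oo
....o
ooooo
ooooo

0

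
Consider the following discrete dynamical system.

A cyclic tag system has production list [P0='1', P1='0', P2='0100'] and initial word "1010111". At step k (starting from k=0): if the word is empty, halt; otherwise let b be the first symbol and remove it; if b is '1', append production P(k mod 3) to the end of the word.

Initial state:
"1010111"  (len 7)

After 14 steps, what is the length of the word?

6

step 0: "1010111"  (len 7)
step 1: "0101111"  (len 7)
step 2: "101111"  (len 6)
step 3: "011110100"  (len 9)
step 4: "11110100"  (len 8)
step 5: "11101000"  (len 8)
step 6: "11010000100"  (len 11)
step 7: "10100001001"  (len 11)
step 8: "01000010010"  (len 11)
step 9: "1000010010"  (len 10)
step 10: "0000100101"  (len 10)
step 11: "000100101"  (len 9)
step 12: "00100101"  (len 8)
step 13: "0100101"  (len 7)
step 14: "100101"  (len 6)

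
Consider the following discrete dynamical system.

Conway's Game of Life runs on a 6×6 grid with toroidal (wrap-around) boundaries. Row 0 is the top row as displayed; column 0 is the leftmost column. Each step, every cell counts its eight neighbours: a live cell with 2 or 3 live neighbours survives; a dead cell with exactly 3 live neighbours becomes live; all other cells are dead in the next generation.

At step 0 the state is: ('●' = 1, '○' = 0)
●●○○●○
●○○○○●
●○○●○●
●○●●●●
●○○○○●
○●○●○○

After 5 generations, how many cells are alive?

[0] ●●○○●○
●○○○○●
●○○●○●
●○●●●●
●○○○○●
○●○●○○
[1] ○●●○●○
○○○○○○
○○●●○○
○○●●○○
○○○○○○
○●●○●○
[2] ○●●○○○
○●○○○○
○○●●○○
○○●●○○
○●○○○○
○●●○○○
[3] ●○○○○○
○●○●○○
○●○●○○
○●○●○○
○●○●○○
●○○○○○
[4] ●●○○○○
●●○○○○
●●○●●○
●●○●●○
●●○○○○
●●○○○○
[5] ○○●○○●
○○○○○○
○○○●●○
○○○●●○
○○○○○○
○○●○○●

8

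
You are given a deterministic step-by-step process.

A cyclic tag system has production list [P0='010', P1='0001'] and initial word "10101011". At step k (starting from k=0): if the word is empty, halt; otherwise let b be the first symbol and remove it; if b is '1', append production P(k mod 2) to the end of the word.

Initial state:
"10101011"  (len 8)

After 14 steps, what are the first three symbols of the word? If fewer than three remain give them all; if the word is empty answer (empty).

010

t=0: "10101011"  (len 8)
t=1: "0101011010"  (len 10)
t=2: "101011010"  (len 9)
t=3: "01011010010"  (len 11)
t=4: "1011010010"  (len 10)
t=5: "011010010010"  (len 12)
t=6: "11010010010"  (len 11)
t=7: "1010010010010"  (len 13)
t=8: "0100100100100001"  (len 16)
t=9: "100100100100001"  (len 15)
t=10: "001001001000010001"  (len 18)
t=11: "01001001000010001"  (len 17)
t=12: "1001001000010001"  (len 16)
t=13: "001001000010001010"  (len 18)
t=14: "01001000010001010"  (len 17)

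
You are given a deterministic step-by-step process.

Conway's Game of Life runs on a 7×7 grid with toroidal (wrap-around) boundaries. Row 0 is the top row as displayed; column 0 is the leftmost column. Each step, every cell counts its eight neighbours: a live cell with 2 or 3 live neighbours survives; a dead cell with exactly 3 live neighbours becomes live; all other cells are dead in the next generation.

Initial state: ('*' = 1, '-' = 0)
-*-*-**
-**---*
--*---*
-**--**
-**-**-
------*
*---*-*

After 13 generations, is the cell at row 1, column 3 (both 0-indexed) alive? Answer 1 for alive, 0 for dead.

step 0: -*-*-**
-**---*
--*---*
-**--**
-**-**-
------*
*---*-*
step 1: -*-**--
-*-*--*
---*--*
----*-*
-****--
-*-**-*
----*--
step 2: *--***-
---*-*-
--***-*
*---*--
-*-----
**-----
*------
step 3: ---*-*-
-------
--*---*
***-**-
-*-----
**-----
*---*--
step 4: ----*--
-------
*-**-**
*-**-**
------*
**-----
**--*-*
step 5: *----*-
---****
*-**-*-
--**---
--*--*-
-*---*-
-*---**
step 6: *------
****---
-*---*-
------*
-****--
***-**-
-*--**-
step 7: *--**-*
*-*---*
-*----*
**-***-
----*-*
*-----*
--****-
step 8: *------
--**---
---**--
-****--
-*-**--
*-----*
-**----
step 9: ---*---
--***--
-*-----
-*---*-
-*--**-
*--*---
-*----*
step 10: ---**--
--***--
-*-**--
***-**-
***-***
***-***
*-*----
step 11: -*--*--
-----*-
*------
-------
-------
----*--
*-*----
step 12: -*-----
-------
-------
-------
-------
-------
-*-*---
step 13: --*----
-------
-------
-------
-------
-------
--*----

0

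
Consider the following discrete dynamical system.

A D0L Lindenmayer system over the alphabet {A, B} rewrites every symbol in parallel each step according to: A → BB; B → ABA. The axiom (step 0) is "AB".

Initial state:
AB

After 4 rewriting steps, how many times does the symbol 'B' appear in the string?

47

[0] AB
[1] BBABA
[2] ABAABABBABABB
[3] BBABABBBBABABBABAABABBABABBABAABA
[4] ABAABABBABABBABAABAABAABABBABABBABAABABBABABBBBABABBABAABABBABABBABAABABBABABBBBABABB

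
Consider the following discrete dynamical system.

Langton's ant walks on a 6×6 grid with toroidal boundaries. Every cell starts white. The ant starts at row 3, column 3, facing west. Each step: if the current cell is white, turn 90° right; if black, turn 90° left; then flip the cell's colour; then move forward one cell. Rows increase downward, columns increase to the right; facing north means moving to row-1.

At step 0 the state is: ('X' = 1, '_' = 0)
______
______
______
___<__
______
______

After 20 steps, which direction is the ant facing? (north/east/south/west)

east

0) ______
______
______
___<__
______
______
1) ______
______
___^__
___X__
______
______
2) ______
______
___X>_
___X__
______
______
3) ______
______
___XX_
___Xv_
______
______
4) ______
______
___XX_
___<X_
______
______
5) ______
______
___XX_
____X_
___v__
______
6) ______
______
___XX_
____X_
__<X__
______
7) ______
______
___XX_
__^_X_
__XX__
______
8) ______
______
___XX_
__X>X_
__XX__
______
9) ______
______
___XX_
__XXX_
__Xv__
______
10) ______
______
___XX_
__XXX_
__X_>_
______
11) ______
______
___XX_
__XXX_
__X_X_
____v_
12) ______
______
___XX_
__XXX_
__X_X_
___<X_
13) ______
______
___XX_
__XXX_
__X^X_
___XX_
14) ______
______
___XX_
__XXX_
__XX>_
___XX_
15) ______
______
___XX_
__XX^_
__XX__
___XX_
16) ______
______
___XX_
__X<__
__XX__
___XX_
17) ______
______
___XX_
__X___
__Xv__
___XX_
18) ______
______
___XX_
__X___
__X_>_
___XX_
19) ______
______
___XX_
__X___
__X_X_
___Xv_
20) ______
______
___XX_
__X___
__X_X_
___X_>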